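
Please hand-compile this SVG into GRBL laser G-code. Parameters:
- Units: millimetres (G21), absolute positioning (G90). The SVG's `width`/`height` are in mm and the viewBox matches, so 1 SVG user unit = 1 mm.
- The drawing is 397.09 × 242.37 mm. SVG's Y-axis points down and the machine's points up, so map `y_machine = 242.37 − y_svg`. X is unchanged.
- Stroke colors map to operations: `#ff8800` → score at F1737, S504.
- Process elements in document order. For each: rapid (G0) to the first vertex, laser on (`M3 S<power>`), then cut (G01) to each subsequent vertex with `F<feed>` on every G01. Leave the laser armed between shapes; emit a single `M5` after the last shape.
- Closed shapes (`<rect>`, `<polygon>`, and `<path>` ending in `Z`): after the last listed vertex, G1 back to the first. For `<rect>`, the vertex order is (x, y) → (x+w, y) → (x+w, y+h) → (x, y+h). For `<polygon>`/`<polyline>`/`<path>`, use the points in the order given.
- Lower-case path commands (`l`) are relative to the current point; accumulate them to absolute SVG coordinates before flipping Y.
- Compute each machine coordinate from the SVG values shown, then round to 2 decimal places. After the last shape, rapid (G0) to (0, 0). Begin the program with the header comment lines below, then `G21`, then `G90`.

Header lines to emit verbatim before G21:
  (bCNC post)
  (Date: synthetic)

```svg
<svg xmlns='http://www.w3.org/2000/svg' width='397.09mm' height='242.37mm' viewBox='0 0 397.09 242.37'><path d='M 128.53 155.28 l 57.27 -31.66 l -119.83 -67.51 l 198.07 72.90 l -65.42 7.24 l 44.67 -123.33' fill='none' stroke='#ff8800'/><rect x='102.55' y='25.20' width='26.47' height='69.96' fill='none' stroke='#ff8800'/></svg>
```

viewBox `0 0 397.09 242.37` with mm width/height → 1 unit = 1 mm. Flip: y_m = 242.37 − y_svg.

**Shape 1** — `<path>` open polyline, stroke `#ff8800` → score (S504, F1737). Machine vertices: (128.53,87.09) → (185.80,118.75) → (65.97,186.26) → (264.04,113.36) → (198.62,106.12) → (243.29,229.45). Open path.

**Shape 2** — `<rect>` rectangle, stroke `#ff8800` → score (S504, F1737). Machine vertices: (102.55,217.17) → (129.02,217.17) → (129.02,147.21) → (102.55,147.21) → (102.55,217.17). Closed: final G1 returns to the first vertex.

(bCNC post)
(Date: synthetic)
G21
G90
G0 X128.53 Y87.09
M3 S504
G01 X185.80 Y118.75 F1737
G01 X65.97 Y186.26 F1737
G01 X264.04 Y113.36 F1737
G01 X198.62 Y106.12 F1737
G01 X243.29 Y229.45 F1737
G0 X102.55 Y217.17
M3 S504
G01 X129.02 Y217.17 F1737
G01 X129.02 Y147.21 F1737
G01 X102.55 Y147.21 F1737
G01 X102.55 Y217.17 F1737
M5
G0 X0.00 Y0.00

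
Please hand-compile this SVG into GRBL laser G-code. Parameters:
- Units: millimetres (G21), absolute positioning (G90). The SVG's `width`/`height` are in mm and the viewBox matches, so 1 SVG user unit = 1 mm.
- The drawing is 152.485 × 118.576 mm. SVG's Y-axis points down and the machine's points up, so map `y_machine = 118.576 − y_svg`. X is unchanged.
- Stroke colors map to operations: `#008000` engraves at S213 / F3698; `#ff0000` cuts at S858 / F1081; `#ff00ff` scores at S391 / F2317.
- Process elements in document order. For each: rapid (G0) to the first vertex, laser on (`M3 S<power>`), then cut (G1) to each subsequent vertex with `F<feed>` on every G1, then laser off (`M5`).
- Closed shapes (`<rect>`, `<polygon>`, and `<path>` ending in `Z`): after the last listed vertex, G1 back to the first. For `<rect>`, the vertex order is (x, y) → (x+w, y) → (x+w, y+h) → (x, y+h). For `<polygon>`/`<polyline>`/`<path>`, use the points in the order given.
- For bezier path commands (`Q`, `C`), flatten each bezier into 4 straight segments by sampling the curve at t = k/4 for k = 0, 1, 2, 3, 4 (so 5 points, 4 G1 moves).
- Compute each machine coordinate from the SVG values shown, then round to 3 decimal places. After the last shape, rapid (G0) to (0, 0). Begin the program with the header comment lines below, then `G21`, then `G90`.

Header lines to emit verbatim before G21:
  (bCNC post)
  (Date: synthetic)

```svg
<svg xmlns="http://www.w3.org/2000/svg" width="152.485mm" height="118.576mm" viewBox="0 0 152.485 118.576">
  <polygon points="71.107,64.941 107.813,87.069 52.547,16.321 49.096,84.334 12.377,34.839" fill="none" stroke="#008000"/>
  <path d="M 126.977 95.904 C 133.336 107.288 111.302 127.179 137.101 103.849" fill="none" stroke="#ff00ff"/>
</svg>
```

viewBox `0 0 152.485 118.576` with mm width/height → 1 unit = 1 mm. Flip: y_m = 118.576 − y_svg.

**Shape 1** — `<polygon>` closed polygon, stroke `#008000` → engrave (S213, F3698). Machine vertices: (71.107,53.635) → (107.813,31.507) → (52.547,102.255) → (49.096,34.242) → (12.377,83.737) → (71.107,53.635). Closed: final G1 returns to the first vertex.

**Shape 2** — `<path>` cubic bezier, stroke `#ff00ff` → score (S391, F2317). Control points (SVG): P0=(126.977,95.904), P1=(133.336,107.288), P2=(111.302,127.179), P3=(137.101,103.849); sampled at t=k/4. Machine vertices: (126.977,22.672) → (127.614,13.347) → (124.749,5.682) → (125.529,4.525) → (137.101,14.727). Open path.

(bCNC post)
(Date: synthetic)
G21
G90
G0 X71.107 Y53.635
M3 S213
G1 X107.813 Y31.507 F3698
G1 X52.547 Y102.255 F3698
G1 X49.096 Y34.242 F3698
G1 X12.377 Y83.737 F3698
G1 X71.107 Y53.635 F3698
M5
G0 X126.977 Y22.672
M3 S391
G1 X127.614 Y13.347 F2317
G1 X124.749 Y5.682 F2317
G1 X125.529 Y4.525 F2317
G1 X137.101 Y14.727 F2317
M5
G0 X0.000 Y0.000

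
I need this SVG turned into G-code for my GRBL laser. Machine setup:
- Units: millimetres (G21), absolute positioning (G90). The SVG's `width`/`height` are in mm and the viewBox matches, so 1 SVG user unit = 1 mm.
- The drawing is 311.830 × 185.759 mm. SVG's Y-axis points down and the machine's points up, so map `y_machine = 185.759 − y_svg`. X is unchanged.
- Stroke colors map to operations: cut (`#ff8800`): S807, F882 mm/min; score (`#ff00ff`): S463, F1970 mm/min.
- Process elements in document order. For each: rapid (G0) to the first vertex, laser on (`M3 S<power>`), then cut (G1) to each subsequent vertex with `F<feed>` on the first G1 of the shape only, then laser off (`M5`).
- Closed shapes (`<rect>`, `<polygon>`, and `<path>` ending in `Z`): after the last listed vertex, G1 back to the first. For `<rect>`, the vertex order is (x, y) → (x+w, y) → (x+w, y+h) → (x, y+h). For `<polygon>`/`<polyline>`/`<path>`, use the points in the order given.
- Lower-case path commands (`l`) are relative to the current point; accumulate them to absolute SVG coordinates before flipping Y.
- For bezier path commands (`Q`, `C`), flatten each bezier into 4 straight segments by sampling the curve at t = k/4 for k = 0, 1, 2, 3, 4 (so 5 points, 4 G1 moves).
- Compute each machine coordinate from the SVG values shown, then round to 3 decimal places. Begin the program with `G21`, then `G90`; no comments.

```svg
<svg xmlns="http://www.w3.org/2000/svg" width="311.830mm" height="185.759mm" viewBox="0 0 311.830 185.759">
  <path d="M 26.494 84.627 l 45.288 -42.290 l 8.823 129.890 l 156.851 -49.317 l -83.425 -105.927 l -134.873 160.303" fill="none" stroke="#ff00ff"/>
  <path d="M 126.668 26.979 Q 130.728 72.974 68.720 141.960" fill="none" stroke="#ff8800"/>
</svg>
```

G21
G90
G0 X26.494 Y101.132
M3 S463
G1 X71.782 Y143.422 F1970
G1 X80.605 Y13.532
G1 X237.456 Y62.849
G1 X154.031 Y168.776
G1 X19.158 Y8.473
M5
G0 X126.668 Y158.780
M3 S807
G1 X124.569 Y134.346 F882
G1 X114.211 Y107.037
G1 X95.595 Y76.855
G1 X68.720 Y43.799
M5

1 u = 1 mm; y_m = 185.759 − y.

[1] `<path>` open polyline, #ff00ff→score S463 F1970: (26.494,101.132) → (71.782,143.422) → (80.605,13.532) → (237.456,62.849) → (154.031,168.776) → (19.158,8.473)

[2] `<path>` quadratic bezier, #ff8800→cut S807 F882: (126.668,158.780) → (124.569,134.346) → (114.211,107.037) → (95.595,76.855) → (68.720,43.799)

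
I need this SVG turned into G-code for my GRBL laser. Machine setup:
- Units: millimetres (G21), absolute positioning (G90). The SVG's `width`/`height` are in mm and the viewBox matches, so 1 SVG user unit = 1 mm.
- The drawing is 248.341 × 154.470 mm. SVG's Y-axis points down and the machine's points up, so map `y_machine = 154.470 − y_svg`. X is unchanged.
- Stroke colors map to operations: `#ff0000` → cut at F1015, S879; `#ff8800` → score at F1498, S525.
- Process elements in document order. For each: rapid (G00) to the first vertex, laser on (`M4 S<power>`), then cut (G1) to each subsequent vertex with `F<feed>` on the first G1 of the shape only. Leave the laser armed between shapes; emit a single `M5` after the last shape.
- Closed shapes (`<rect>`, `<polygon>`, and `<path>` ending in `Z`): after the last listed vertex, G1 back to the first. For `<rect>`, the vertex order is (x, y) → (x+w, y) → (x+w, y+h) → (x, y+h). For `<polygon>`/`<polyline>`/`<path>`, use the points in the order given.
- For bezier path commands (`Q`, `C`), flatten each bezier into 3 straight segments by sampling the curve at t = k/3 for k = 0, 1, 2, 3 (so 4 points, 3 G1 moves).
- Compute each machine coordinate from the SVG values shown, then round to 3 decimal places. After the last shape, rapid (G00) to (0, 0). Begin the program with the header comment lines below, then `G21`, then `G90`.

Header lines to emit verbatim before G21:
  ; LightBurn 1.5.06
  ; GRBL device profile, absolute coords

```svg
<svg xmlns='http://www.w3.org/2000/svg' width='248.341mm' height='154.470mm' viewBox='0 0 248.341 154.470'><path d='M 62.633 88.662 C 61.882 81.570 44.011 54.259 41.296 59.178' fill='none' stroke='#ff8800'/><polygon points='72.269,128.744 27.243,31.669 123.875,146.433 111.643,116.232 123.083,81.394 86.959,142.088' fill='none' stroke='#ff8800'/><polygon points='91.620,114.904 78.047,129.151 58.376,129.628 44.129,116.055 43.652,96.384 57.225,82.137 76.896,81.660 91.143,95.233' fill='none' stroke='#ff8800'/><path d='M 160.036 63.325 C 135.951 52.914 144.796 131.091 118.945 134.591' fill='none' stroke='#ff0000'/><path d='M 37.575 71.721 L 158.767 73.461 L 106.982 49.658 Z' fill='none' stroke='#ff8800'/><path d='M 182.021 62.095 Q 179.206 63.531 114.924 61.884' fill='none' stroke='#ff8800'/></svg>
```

; LightBurn 1.5.06
; GRBL device profile, absolute coords
G21
G90
G00 X62.633 Y65.808
M4 S525
G1 X57.371 Y77.697 F1498
G1 X47.868 Y91.410
G1 X41.296 Y95.292
G00 X72.269 Y25.726
M4 S525
G1 X27.243 Y122.801 F1498
G1 X123.875 Y8.037
G1 X111.643 Y38.238
G1 X123.083 Y73.076
G1 X86.959 Y12.382
G1 X72.269 Y25.726
G00 X91.620 Y39.566
M4 S525
G1 X78.047 Y25.319 F1498
G1 X58.376 Y24.842
G1 X44.129 Y38.415
G1 X43.652 Y58.086
G1 X57.225 Y72.333
G1 X76.896 Y72.810
G1 X91.143 Y59.237
G1 X91.620 Y39.566
G00 X160.036 Y91.145
M4 S879
G1 X144.423 Y78.074 F1015
G1 X135.735 Y42.224
G1 X118.945 Y19.879
G00 X37.575 Y82.749
M4 S525
G1 X158.767 Y81.009 F1498
G1 X106.982 Y104.812
G1 X37.575 Y82.749
G00 X182.021 Y92.375
M4 S525
G1 X173.315 Y91.760 F1498
G1 X150.949 Y91.831
G1 X114.924 Y92.586
M5
G00 X0.000 Y0.000

viewBox `0 0 248.341 154.470` with mm width/height → 1 unit = 1 mm. Flip: y_m = 154.470 − y_svg.

**Shape 1** — `<path>` cubic bezier, stroke `#ff8800` → score (S525, F1498). Control points (SVG): P0=(62.633,88.662), P1=(61.882,81.570), P2=(44.011,54.259), P3=(41.296,59.178); sampled at t=k/3. Machine vertices: (62.633,65.808) → (57.371,77.697) → (47.868,91.410) → (41.296,95.292). Open path.

**Shape 2** — `<polygon>` closed polygon, stroke `#ff8800` → score (S525, F1498). Machine vertices: (72.269,25.726) → (27.243,122.801) → (123.875,8.037) → (111.643,38.238) → (123.083,73.076) → (86.959,12.382) → (72.269,25.726). Closed: final G1 returns to the first vertex.

**Shape 3** — `<polygon>` regular polygon, stroke `#ff8800` → score (S525, F1498). Machine vertices: (91.620,39.566) → (78.047,25.319) → (58.376,24.842) → (44.129,38.415) → (43.652,58.086) → (57.225,72.333) → (76.896,72.810) → (91.143,59.237) → (91.620,39.566). Closed: final G1 returns to the first vertex.

**Shape 4** — `<path>` cubic bezier, stroke `#ff0000` → cut (S879, F1015). Control points (SVG): P0=(160.036,63.325), P1=(135.951,52.914), P2=(144.796,131.091), P3=(118.945,134.591); sampled at t=k/3. Machine vertices: (160.036,91.145) → (144.423,78.074) → (135.735,42.224) → (118.945,19.879). Open path.

**Shape 5** — `<path>` closed polygon, stroke `#ff8800` → score (S525, F1498). Machine vertices: (37.575,82.749) → (158.767,81.009) → (106.982,104.812) → (37.575,82.749). Closed: final G1 returns to the first vertex.

**Shape 6** — `<path>` quadratic bezier, stroke `#ff8800` → score (S525, F1498). Control points (SVG): P0=(182.021,62.095), P1=(179.206,63.531), P2=(114.924,61.884); sampled at t=k/3. Machine vertices: (182.021,92.375) → (173.315,91.760) → (150.949,91.831) → (114.924,92.586). Open path.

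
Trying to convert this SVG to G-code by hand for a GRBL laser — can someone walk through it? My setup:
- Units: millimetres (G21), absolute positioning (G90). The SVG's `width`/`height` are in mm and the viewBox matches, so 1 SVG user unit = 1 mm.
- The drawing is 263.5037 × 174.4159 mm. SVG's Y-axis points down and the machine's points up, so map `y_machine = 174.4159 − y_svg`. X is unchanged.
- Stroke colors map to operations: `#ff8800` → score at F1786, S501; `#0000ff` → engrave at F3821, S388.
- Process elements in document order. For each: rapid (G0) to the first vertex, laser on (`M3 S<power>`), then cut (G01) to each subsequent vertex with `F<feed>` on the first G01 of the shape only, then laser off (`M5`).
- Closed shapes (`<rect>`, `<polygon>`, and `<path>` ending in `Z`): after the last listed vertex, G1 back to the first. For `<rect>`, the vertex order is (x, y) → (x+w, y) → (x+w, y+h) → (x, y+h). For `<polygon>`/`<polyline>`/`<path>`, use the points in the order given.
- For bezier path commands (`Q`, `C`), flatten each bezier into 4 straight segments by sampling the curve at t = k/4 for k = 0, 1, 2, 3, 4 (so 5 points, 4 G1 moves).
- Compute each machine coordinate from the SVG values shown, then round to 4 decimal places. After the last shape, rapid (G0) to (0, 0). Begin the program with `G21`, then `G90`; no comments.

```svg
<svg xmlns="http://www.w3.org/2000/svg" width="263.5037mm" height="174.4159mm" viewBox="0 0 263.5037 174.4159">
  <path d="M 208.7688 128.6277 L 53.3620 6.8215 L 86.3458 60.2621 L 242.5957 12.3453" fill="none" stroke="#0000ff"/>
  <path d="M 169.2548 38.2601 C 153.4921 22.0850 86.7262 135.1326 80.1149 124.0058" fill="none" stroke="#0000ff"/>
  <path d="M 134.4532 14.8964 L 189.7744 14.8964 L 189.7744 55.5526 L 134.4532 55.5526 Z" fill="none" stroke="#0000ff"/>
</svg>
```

G21
G90
G0 X208.7688 Y45.7882
M3 S388
G01 X53.3620 Y167.5944 F3821
G01 X86.3458 Y114.1538
G01 X242.5957 Y162.0706
M5
G0 X169.2548 Y136.1558
M3 S388
G01 X149.6065 Y128.0172 F3821
G01 X121.2531 Y95.1761
G01 X94.6155 Y61.3884
G01 X80.1149 Y50.4101
M5
G0 X134.4532 Y159.5195
M3 S388
G01 X189.7744 Y159.5195 F3821
G01 X189.7744 Y118.8633
G01 X134.4532 Y118.8633
G01 X134.4532 Y159.5195
M5
G0 X0.0000 Y0.0000

viewBox `0 0 263.5037 174.4159` with mm width/height → 1 unit = 1 mm. Flip: y_m = 174.4159 − y_svg.

**Shape 1** — `<path>` open polyline, stroke `#0000ff` → engrave (S388, F3821). Machine vertices: (208.7688,45.7882) → (53.3620,167.5944) → (86.3458,114.1538) → (242.5957,162.0706). Open path.

**Shape 2** — `<path>` cubic bezier, stroke `#0000ff` → engrave (S388, F3821). Control points (SVG): P0=(169.2548,38.2601), P1=(153.4921,22.0850), P2=(86.7262,135.1326), P3=(80.1149,124.0058); sampled at t=k/4. Machine vertices: (169.2548,136.1558) → (149.6065,128.0172) → (121.2531,95.1761) → (94.6155,61.3884) → (80.1149,50.4101). Open path.

**Shape 3** — `<path>` rectangle, stroke `#0000ff` → engrave (S388, F3821). Machine vertices: (134.4532,159.5195) → (189.7744,159.5195) → (189.7744,118.8633) → (134.4532,118.8633) → (134.4532,159.5195). Closed: final G1 returns to the first vertex.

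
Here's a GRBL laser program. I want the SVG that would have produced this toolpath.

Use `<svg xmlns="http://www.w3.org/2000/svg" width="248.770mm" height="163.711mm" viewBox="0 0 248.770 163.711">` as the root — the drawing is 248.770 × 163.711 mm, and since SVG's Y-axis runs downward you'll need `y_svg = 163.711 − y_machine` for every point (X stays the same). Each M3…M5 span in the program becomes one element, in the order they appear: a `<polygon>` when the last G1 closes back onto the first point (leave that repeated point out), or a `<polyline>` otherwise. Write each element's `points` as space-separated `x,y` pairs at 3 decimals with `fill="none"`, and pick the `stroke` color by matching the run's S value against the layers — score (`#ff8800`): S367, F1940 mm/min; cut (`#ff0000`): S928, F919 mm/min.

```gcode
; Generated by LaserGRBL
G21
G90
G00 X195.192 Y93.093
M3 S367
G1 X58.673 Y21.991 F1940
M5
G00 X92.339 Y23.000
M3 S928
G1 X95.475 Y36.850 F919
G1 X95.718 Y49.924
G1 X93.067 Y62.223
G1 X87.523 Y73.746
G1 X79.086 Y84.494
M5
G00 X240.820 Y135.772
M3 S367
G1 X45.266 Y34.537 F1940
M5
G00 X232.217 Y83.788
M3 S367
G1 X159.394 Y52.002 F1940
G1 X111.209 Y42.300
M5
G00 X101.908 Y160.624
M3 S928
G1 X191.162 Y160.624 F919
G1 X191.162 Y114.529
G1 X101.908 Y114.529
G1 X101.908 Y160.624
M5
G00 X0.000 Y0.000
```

<svg xmlns="http://www.w3.org/2000/svg" width="248.770mm" height="163.711mm" viewBox="0 0 248.770 163.711">
  <polyline points="195.192,70.618 58.673,141.720" fill="none" stroke="#ff8800"/>
  <polyline points="92.339,140.711 95.475,126.861 95.718,113.787 93.067,101.488 87.523,89.965 79.086,79.217" fill="none" stroke="#ff0000"/>
  <polyline points="240.820,27.939 45.266,129.174" fill="none" stroke="#ff8800"/>
  <polyline points="232.217,79.923 159.394,111.709 111.209,121.411" fill="none" stroke="#ff8800"/>
  <polygon points="101.908,3.087 191.162,3.087 191.162,49.182 101.908,49.182" fill="none" stroke="#ff0000"/>
</svg>

y_svg = 163.711 − y_m.

[1] S367→`#ff8800` (score); open run; points: 195.192,70.618 58.673,141.720

[2] S928→`#ff0000` (cut); open run; points: 92.339,140.711 95.475,126.861 95.718,113.787 93.067,101.488 87.523,89.965 79.086,79.217

[3] S367→`#ff8800` (score); open run; points: 240.820,27.939 45.266,129.174

[4] S367→`#ff8800` (score); open run; points: 232.217,79.923 159.394,111.709 111.209,121.411

[5] S928→`#ff0000` (cut); closed run; points: 101.908,3.087 191.162,3.087 191.162,49.182 101.908,49.182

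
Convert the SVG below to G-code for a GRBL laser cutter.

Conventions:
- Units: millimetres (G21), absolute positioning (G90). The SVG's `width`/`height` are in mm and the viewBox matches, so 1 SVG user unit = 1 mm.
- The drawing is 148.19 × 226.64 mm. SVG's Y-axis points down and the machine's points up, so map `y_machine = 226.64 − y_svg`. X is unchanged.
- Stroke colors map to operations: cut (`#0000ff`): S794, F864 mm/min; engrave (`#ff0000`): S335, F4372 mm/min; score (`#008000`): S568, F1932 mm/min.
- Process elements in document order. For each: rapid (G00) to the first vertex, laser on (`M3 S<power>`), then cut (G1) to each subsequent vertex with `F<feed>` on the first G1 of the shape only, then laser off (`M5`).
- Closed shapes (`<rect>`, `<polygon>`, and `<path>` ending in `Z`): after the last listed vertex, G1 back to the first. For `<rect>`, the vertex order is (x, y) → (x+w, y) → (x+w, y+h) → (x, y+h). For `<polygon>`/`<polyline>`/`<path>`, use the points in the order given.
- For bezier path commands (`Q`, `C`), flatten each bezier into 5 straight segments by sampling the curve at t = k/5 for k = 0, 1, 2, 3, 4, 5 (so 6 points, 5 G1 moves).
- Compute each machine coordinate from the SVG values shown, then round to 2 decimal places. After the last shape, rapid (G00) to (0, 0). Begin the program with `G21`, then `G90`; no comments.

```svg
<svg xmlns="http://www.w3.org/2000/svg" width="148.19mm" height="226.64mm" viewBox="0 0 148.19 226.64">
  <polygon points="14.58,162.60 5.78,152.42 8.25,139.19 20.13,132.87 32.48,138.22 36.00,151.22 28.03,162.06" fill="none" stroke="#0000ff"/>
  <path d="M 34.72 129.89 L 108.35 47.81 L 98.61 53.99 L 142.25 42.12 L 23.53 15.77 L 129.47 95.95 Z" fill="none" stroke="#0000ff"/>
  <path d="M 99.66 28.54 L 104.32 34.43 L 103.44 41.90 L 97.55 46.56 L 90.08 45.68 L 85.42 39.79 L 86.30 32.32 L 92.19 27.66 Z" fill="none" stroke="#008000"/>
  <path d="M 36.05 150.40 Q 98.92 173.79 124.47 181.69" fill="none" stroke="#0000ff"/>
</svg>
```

G21
G90
G00 X14.58 Y64.04
M3 S794
G1 X5.78 Y74.22 F864
G1 X8.25 Y87.45
G1 X20.13 Y93.77
G1 X32.48 Y88.42
G1 X36.00 Y75.42
G1 X28.03 Y64.58
G1 X14.58 Y64.04
M5
G00 X34.72 Y96.75
M3 S794
G1 X108.35 Y178.83 F864
G1 X98.61 Y172.65
G1 X142.25 Y184.52
G1 X23.53 Y210.87
G1 X129.47 Y130.69
G1 X34.72 Y96.75
M5
G00 X99.66 Y198.10
M3 S568
G1 X104.32 Y192.21 F1932
G1 X103.44 Y184.74
G1 X97.55 Y180.08
G1 X90.08 Y180.96
G1 X85.42 Y186.85
G1 X86.30 Y194.32
G1 X92.19 Y198.98
G1 X99.66 Y198.10
M5
G00 X36.05 Y76.24
M3 S794
G1 X59.71 Y67.50 F864
G1 X80.37 Y60.01
G1 X98.06 Y53.75
G1 X112.76 Y48.73
G1 X124.47 Y44.95
M5
G00 X0.00 Y0.00

Since the viewBox matches the mm dimensions, user units are millimetres directly. The only transform is the Y-flip y_m = 226.64 − y_svg.

Shape 1 is a regular polygon drawn with `<polygon>`. Its stroke #0000ff means cut at S794, F864. After flipping Y the toolpath is (14.58,64.04) → (5.78,74.22) → (8.25,87.45) → (20.13,93.77) → (32.48,88.42) → (36.00,75.42) → (28.03,64.58) → (14.58,64.04), returning to the start.

Shape 2 is a closed polygon drawn with `<path>`. Its stroke #0000ff means cut at S794, F864. After flipping Y the toolpath is (34.72,96.75) → (108.35,178.83) → (98.61,172.65) → (142.25,184.52) → (23.53,210.87) → (129.47,130.69) → (34.72,96.75), returning to the start.

Shape 3 is a regular polygon drawn with `<path>`. Its stroke #008000 means score at S568, F1932. After flipping Y the toolpath is (99.66,198.10) → (104.32,192.21) → (103.44,184.74) → (97.55,180.08) → (90.08,180.96) → (85.42,186.85) → (86.30,194.32) → (92.19,198.98) → (99.66,198.10), returning to the start.

Shape 4 is a quadratic bezier drawn with `<path>`. Its stroke #0000ff means cut at S794, F864. After flipping Y the toolpath is (36.05,76.24) → (59.71,67.50) → (80.37,60.01) → (98.06,53.75) → (112.76,48.73) → (124.47,44.95).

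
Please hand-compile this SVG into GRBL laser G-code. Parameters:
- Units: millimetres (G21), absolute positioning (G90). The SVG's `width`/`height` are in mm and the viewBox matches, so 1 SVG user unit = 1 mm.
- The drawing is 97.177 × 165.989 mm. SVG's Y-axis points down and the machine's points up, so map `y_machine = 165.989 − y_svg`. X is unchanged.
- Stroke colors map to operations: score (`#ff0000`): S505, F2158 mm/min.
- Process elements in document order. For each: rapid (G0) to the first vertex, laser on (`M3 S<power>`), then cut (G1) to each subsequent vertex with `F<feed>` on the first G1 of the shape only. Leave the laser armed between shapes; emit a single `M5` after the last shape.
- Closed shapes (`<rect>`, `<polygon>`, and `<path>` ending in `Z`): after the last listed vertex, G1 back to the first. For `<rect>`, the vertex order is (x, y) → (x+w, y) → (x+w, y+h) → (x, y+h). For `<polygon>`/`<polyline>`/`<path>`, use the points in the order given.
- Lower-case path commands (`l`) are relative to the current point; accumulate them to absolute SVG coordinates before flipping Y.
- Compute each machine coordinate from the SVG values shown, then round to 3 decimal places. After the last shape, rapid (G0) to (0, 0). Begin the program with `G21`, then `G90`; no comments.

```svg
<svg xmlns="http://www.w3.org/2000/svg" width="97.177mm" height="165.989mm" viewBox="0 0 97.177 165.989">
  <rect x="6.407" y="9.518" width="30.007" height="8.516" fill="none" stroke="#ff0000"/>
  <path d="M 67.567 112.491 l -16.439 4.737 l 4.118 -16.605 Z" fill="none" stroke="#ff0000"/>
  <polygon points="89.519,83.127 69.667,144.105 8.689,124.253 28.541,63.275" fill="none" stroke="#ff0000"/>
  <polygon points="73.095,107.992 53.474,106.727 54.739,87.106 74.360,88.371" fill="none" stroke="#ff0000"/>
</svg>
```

1 u = 1 mm; y_m = 165.989 − y.

[1] `<rect>` rectangle, #ff0000→score S505 F2158: (6.407,156.471) → (36.414,156.471) → (36.414,147.955) → (6.407,147.955) → (6.407,156.471) (closed)

[2] `<path>` regular polygon, #ff0000→score S505 F2158: (67.567,53.498) → (51.128,48.761) → (55.246,65.366) → (67.567,53.498) (closed)

[3] `<polygon>` regular polygon, #ff0000→score S505 F2158: (89.519,82.862) → (69.667,21.884) → (8.689,41.736) → (28.541,102.714) → (89.519,82.862) (closed)

[4] `<polygon>` regular polygon, #ff0000→score S505 F2158: (73.095,57.997) → (53.474,59.262) → (54.739,78.883) → (74.360,77.618) → (73.095,57.997) (closed)

G21
G90
G0 X6.407 Y156.471
M3 S505
G1 X36.414 Y156.471 F2158
G1 X36.414 Y147.955
G1 X6.407 Y147.955
G1 X6.407 Y156.471
G0 X67.567 Y53.498
M3 S505
G1 X51.128 Y48.761 F2158
G1 X55.246 Y65.366
G1 X67.567 Y53.498
G0 X89.519 Y82.862
M3 S505
G1 X69.667 Y21.884 F2158
G1 X8.689 Y41.736
G1 X28.541 Y102.714
G1 X89.519 Y82.862
G0 X73.095 Y57.997
M3 S505
G1 X53.474 Y59.262 F2158
G1 X54.739 Y78.883
G1 X74.360 Y77.618
G1 X73.095 Y57.997
M5
G0 X0.000 Y0.000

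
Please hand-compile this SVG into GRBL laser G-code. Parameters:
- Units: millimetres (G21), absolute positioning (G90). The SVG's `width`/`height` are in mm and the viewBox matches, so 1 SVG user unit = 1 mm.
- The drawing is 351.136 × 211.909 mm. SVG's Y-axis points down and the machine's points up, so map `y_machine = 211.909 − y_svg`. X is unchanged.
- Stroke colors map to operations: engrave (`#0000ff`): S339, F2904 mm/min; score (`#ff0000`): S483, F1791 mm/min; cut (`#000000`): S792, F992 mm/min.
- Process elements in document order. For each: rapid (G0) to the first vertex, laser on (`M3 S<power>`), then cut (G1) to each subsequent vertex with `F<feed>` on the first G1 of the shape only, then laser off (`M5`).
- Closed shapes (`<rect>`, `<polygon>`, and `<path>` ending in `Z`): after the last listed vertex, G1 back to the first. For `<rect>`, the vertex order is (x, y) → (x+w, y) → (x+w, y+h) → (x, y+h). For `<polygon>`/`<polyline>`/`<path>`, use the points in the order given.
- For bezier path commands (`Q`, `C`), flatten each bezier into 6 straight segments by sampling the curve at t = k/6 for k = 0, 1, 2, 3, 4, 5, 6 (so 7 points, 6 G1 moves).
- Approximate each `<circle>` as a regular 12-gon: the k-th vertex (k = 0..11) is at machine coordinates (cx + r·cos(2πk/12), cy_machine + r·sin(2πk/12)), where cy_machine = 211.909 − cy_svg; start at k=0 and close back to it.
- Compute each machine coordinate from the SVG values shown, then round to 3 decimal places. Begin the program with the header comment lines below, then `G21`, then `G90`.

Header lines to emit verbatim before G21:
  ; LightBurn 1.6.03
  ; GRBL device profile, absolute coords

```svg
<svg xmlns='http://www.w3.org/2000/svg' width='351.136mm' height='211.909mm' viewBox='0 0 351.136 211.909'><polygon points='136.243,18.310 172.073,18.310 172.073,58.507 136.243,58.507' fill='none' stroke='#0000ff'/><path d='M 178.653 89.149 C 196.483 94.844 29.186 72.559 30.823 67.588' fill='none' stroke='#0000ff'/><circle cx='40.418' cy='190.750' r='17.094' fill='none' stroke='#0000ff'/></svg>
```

; LightBurn 1.6.03
; GRBL device profile, absolute coords
G21
G90
G0 X136.243 Y193.599
M3 S339
G1 X172.073 Y193.599 F2904
G1 X172.073 Y153.402
G1 X136.243 Y153.402
G1 X136.243 Y193.599
M5
G0 X178.653 Y122.760
M3 S339
G1 X173.780 Y122.034 F2904
G1 X147.887 Y124.714
G1 X110.810 Y129.541
G1 X72.384 Y135.256
G1 X42.443 Y140.602
G1 X30.823 Y144.321
M5
G0 X57.512 Y21.159
M3 S339
G1 X55.222 Y29.706 F2904
G1 X48.965 Y35.963
G1 X40.418 Y38.253
G1 X31.871 Y35.963
G1 X25.614 Y29.706
G1 X23.324 Y21.159
G1 X25.614 Y12.612
G1 X31.871 Y6.355
G1 X40.418 Y4.065
G1 X48.965 Y6.355
G1 X55.222 Y12.612
G1 X57.512 Y21.159
M5

1 u = 1 mm; y_m = 211.909 − y.

[1] `<polygon>` rectangle, #0000ff→engrave S339 F2904: (136.243,193.599) → (172.073,193.599) → (172.073,153.402) → (136.243,153.402) → (136.243,193.599) (closed)

[2] `<path>` cubic bezier, #0000ff→engrave S339 F2904: (178.653,122.760) → (173.780,122.034) → (147.887,124.714) → (110.810,129.541) → (72.384,135.256) → (42.443,140.602) → (30.823,144.321)

[3] `<circle>` circle, #0000ff→engrave S339 F2904: (57.512,21.159) → (55.222,29.706) → (48.965,35.963) → (40.418,38.253) → (31.871,35.963) → (25.614,29.706) → (23.324,21.159) → (25.614,12.612) → (31.871,6.355) → (40.418,4.065) → (48.965,6.355) → (55.222,12.612) → (57.512,21.159) (closed)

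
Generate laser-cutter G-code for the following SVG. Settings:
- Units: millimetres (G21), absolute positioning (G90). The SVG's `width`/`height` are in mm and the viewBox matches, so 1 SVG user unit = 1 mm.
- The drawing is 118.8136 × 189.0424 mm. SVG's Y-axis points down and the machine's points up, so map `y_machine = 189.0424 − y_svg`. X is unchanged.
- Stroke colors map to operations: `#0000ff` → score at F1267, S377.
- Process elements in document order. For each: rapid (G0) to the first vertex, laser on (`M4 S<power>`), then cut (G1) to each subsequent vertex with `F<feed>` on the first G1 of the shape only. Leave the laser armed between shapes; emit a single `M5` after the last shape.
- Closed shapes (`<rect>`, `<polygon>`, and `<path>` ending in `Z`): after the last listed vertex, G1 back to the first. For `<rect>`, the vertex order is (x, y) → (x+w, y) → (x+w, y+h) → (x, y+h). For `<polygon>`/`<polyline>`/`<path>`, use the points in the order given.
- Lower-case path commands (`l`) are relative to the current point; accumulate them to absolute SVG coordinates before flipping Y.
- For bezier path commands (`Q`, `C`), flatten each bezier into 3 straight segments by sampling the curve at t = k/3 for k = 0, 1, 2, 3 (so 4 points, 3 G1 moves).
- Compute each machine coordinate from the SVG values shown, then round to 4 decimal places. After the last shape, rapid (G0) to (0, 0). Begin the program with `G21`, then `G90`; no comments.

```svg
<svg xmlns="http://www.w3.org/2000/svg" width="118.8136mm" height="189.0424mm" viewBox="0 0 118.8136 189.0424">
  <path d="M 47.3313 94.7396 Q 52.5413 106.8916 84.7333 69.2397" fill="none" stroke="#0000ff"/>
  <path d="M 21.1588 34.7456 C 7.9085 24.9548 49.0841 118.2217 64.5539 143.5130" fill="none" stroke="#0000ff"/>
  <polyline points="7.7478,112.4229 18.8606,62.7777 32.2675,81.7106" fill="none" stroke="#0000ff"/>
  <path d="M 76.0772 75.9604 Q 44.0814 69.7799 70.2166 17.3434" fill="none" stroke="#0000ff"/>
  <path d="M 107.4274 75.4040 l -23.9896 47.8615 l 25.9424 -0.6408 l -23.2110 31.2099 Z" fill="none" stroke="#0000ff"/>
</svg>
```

G21
G90
G0 X47.3313 Y94.3028
M4 S377
G1 X53.8026 Y91.7352 F1267
G1 X66.2700 Y100.2352
G1 X84.7333 Y119.8027
G0 X21.1588 Y154.2968
M4 S377
G1 X23.0826 Y136.0696 F1267
G1 X43.4833 Y87.1447
G1 X64.5539 Y45.5294
G0 X7.7478 Y76.6195
M4 S377
G1 X18.8606 Y126.2647 F1267
G1 X32.2675 Y107.3318
G0 X76.0772 Y113.0820
M4 S377
G1 X61.2057 Y122.3419 F1267
G1 X59.2521 Y141.8809
G1 X70.2166 Y171.6990
G0 X107.4274 Y113.6384
M4 S377
G1 X83.4378 Y65.7769 F1267
G1 X109.3802 Y66.4177
G1 X86.1692 Y35.2078
G1 X107.4274 Y113.6384
M5
G0 X0.0000 Y0.0000

Since the viewBox matches the mm dimensions, user units are millimetres directly. The only transform is the Y-flip y_m = 189.0424 − y_svg.

Shape 1 is a quadratic bezier drawn with `<path>`. Its stroke #0000ff means score at S377, F1267. After flipping Y the toolpath is (47.3313,94.3028) → (53.8026,91.7352) → (66.2700,100.2352) → (84.7333,119.8027).

Shape 2 is a cubic bezier drawn with `<path>`. Its stroke #0000ff means score at S377, F1267. After flipping Y the toolpath is (21.1588,154.2968) → (23.0826,136.0696) → (43.4833,87.1447) → (64.5539,45.5294).

Shape 3 is a open polyline drawn with `<polyline>`. Its stroke #0000ff means score at S377, F1267. After flipping Y the toolpath is (7.7478,76.6195) → (18.8606,126.2647) → (32.2675,107.3318).

Shape 4 is a quadratic bezier drawn with `<path>`. Its stroke #0000ff means score at S377, F1267. After flipping Y the toolpath is (76.0772,113.0820) → (61.2057,122.3419) → (59.2521,141.8809) → (70.2166,171.6990).

Shape 5 is a closed polygon drawn with `<path>`. Its stroke #0000ff means score at S377, F1267. After flipping Y the toolpath is (107.4274,113.6384) → (83.4378,65.7769) → (109.3802,66.4177) → (86.1692,35.2078) → (107.4274,113.6384), returning to the start.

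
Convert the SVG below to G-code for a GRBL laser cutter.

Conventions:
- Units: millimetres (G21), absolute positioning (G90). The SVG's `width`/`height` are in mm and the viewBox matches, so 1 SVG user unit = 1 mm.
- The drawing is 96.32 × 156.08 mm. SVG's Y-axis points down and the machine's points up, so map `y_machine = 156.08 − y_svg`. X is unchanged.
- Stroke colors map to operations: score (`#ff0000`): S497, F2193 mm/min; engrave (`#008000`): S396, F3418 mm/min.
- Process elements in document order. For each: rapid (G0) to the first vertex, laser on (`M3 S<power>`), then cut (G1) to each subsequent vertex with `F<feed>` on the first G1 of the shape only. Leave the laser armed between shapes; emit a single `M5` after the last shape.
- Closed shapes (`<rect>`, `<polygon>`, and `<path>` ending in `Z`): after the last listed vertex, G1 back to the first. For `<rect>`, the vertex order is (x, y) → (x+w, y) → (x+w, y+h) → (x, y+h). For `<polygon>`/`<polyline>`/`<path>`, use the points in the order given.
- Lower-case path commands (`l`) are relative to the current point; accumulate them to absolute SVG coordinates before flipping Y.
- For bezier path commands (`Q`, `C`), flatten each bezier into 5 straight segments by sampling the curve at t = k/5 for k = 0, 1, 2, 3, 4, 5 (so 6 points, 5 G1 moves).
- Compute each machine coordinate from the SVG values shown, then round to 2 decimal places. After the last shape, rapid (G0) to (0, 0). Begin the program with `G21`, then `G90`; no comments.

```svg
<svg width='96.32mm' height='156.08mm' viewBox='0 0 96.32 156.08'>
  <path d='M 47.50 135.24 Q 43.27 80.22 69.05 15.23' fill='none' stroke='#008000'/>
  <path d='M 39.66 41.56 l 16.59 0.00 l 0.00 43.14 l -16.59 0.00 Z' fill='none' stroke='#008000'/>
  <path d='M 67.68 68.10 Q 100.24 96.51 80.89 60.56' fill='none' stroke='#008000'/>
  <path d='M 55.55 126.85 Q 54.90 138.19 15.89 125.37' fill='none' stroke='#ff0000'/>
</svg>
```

Since the viewBox matches the mm dimensions, user units are millimetres directly. The only transform is the Y-flip y_m = 156.08 − y_svg.

Shape 1 is a quadratic bezier drawn with `<path>`. Its stroke #008000 means engrave at S396, F3418. After flipping Y the toolpath is (47.50,20.84) → (47.01,43.25) → (48.92,66.45) → (53.23,90.45) → (59.94,115.25) → (69.05,140.85).

Shape 2 is a rectangle drawn with `<path>`. Its stroke #008000 means engrave at S396, F3418. After flipping Y the toolpath is (39.66,114.52) → (56.25,114.52) → (56.25,71.38) → (39.66,71.38) → (39.66,114.52), returning to the start.

Shape 3 is a quadratic bezier drawn with `<path>`. Its stroke #008000 means engrave at S396, F3418. After flipping Y the toolpath is (67.68,87.98) → (78.63,79.19) → (85.42,75.55) → (88.06,77.06) → (86.55,83.71) → (80.89,95.52).

Shape 4 is a quadratic bezier drawn with `<path>`. Its stroke #ff0000 means score at S497, F2193. After flipping Y the toolpath is (55.55,29.23) → (53.76,25.66) → (48.89,24.02) → (40.96,24.32) → (29.96,26.55) → (15.89,30.71).

G21
G90
G0 X47.50 Y20.84
M3 S396
G1 X47.01 Y43.25 F3418
G1 X48.92 Y66.45
G1 X53.23 Y90.45
G1 X59.94 Y115.25
G1 X69.05 Y140.85
G0 X39.66 Y114.52
M3 S396
G1 X56.25 Y114.52 F3418
G1 X56.25 Y71.38
G1 X39.66 Y71.38
G1 X39.66 Y114.52
G0 X67.68 Y87.98
M3 S396
G1 X78.63 Y79.19 F3418
G1 X85.42 Y75.55
G1 X88.06 Y77.06
G1 X86.55 Y83.71
G1 X80.89 Y95.52
G0 X55.55 Y29.23
M3 S497
G1 X53.76 Y25.66 F2193
G1 X48.89 Y24.02
G1 X40.96 Y24.32
G1 X29.96 Y26.55
G1 X15.89 Y30.71
M5
G0 X0.00 Y0.00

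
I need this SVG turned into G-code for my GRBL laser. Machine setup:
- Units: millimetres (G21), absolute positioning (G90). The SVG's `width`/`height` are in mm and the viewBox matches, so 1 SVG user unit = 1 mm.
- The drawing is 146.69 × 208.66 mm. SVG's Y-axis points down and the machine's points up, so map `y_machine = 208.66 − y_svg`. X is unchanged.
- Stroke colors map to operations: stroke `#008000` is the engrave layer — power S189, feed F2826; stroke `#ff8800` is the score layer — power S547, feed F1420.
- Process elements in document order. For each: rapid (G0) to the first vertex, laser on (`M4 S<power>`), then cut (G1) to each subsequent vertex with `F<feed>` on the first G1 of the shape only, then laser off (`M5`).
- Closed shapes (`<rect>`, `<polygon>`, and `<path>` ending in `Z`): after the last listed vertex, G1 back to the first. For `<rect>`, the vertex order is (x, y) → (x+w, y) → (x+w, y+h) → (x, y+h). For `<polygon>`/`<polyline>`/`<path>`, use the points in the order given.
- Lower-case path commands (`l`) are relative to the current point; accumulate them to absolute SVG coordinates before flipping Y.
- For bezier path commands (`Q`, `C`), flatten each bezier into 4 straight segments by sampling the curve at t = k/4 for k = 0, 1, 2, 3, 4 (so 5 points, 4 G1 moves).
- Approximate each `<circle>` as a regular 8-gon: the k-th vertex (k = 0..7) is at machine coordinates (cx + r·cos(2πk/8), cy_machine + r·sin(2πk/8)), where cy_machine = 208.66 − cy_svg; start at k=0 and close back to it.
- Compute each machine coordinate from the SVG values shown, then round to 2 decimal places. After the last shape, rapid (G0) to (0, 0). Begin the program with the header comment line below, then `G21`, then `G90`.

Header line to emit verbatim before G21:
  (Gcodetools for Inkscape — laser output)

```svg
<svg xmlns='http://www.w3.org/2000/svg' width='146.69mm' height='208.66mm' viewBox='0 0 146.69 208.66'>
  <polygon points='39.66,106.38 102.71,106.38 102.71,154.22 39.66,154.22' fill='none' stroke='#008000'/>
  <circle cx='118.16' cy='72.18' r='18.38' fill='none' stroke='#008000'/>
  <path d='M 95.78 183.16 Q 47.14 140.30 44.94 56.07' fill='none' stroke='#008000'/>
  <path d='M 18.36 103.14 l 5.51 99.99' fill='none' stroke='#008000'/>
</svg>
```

(Gcodetools for Inkscape — laser output)
G21
G90
G0 X39.66 Y102.28
M4 S189
G1 X102.71 Y102.28 F2826
G1 X102.71 Y54.44
G1 X39.66 Y54.44
G1 X39.66 Y102.28
M5
G0 X136.54 Y136.48
M4 S189
G1 X131.16 Y149.48 F2826
G1 X118.16 Y154.86
G1 X105.16 Y149.48
G1 X99.78 Y136.48
G1 X105.16 Y123.48
G1 X118.16 Y118.10
G1 X131.16 Y123.48
G1 X136.54 Y136.48
M5
G0 X95.78 Y25.50
M4 S189
G1 X74.36 Y49.52 F2826
G1 X58.75 Y78.70
G1 X48.94 Y113.06
G1 X44.94 Y152.59
M5
G0 X18.36 Y105.52
M4 S189
G1 X23.87 Y5.53 F2826
M5
G0 X0.00 Y0.00

Since the viewBox matches the mm dimensions, user units are millimetres directly. The only transform is the Y-flip y_m = 208.66 − y_svg.

Shape 1 is a rectangle drawn with `<polygon>`. Its stroke #008000 means engrave at S189, F2826. After flipping Y the toolpath is (39.66,102.28) → (102.71,102.28) → (102.71,54.44) → (39.66,54.44) → (39.66,102.28), returning to the start.

Shape 2 is a circle drawn with `<circle>`. Its stroke #008000 means engrave at S189, F2826. After flipping Y the toolpath is (136.54,136.48) → (131.16,149.48) → (118.16,154.86) → (105.16,149.48) → (99.78,136.48) → (105.16,123.48) → (118.16,118.10) → (131.16,123.48) → (136.54,136.48), returning to the start.

Shape 3 is a quadratic bezier drawn with `<path>`. Its stroke #008000 means engrave at S189, F2826. After flipping Y the toolpath is (95.78,25.50) → (74.36,49.52) → (58.75,78.70) → (48.94,113.06) → (44.94,152.59).

Shape 4 is a line segment drawn with `<path>`. Its stroke #008000 means engrave at S189, F2826. After flipping Y the toolpath is (18.36,105.52) → (23.87,5.53).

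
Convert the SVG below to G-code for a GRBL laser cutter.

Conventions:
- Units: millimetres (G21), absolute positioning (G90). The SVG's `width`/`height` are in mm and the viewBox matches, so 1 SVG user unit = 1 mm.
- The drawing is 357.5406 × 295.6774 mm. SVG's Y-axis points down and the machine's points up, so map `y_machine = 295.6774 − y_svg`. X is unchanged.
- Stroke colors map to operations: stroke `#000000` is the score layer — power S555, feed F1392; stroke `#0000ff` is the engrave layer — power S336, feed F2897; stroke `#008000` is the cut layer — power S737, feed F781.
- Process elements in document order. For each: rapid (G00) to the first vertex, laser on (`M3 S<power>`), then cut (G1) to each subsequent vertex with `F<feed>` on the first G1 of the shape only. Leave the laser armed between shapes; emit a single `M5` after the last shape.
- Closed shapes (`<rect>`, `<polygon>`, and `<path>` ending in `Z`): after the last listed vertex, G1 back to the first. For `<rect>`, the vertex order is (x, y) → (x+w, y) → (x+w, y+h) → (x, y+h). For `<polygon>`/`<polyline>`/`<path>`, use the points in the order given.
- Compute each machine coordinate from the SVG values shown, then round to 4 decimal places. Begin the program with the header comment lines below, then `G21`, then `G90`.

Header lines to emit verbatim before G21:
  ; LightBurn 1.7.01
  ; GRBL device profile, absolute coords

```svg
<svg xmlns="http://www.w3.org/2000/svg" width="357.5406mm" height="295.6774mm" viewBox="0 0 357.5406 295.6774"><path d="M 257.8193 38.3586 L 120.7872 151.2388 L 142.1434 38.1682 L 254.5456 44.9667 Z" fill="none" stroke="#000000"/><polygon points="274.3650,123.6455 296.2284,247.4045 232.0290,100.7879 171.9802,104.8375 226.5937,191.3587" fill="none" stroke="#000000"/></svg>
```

Since the viewBox matches the mm dimensions, user units are millimetres directly. The only transform is the Y-flip y_m = 295.6774 − y_svg.

Shape 1 is a closed polygon drawn with `<path>`. Its stroke #000000 means score at S555, F1392. After flipping Y the toolpath is (257.8193,257.3188) → (120.7872,144.4386) → (142.1434,257.5092) → (254.5456,250.7107) → (257.8193,257.3188), returning to the start.

Shape 2 is a closed polygon drawn with `<polygon>`. Its stroke #000000 means score at S555, F1392. After flipping Y the toolpath is (274.3650,172.0319) → (296.2284,48.2729) → (232.0290,194.8895) → (171.9802,190.8399) → (226.5937,104.3187) → (274.3650,172.0319), returning to the start.

; LightBurn 1.7.01
; GRBL device profile, absolute coords
G21
G90
G00 X257.8193 Y257.3188
M3 S555
G1 X120.7872 Y144.4386 F1392
G1 X142.1434 Y257.5092
G1 X254.5456 Y250.7107
G1 X257.8193 Y257.3188
G00 X274.3650 Y172.0319
M3 S555
G1 X296.2284 Y48.2729 F1392
G1 X232.0290 Y194.8895
G1 X171.9802 Y190.8399
G1 X226.5937 Y104.3187
G1 X274.3650 Y172.0319
M5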